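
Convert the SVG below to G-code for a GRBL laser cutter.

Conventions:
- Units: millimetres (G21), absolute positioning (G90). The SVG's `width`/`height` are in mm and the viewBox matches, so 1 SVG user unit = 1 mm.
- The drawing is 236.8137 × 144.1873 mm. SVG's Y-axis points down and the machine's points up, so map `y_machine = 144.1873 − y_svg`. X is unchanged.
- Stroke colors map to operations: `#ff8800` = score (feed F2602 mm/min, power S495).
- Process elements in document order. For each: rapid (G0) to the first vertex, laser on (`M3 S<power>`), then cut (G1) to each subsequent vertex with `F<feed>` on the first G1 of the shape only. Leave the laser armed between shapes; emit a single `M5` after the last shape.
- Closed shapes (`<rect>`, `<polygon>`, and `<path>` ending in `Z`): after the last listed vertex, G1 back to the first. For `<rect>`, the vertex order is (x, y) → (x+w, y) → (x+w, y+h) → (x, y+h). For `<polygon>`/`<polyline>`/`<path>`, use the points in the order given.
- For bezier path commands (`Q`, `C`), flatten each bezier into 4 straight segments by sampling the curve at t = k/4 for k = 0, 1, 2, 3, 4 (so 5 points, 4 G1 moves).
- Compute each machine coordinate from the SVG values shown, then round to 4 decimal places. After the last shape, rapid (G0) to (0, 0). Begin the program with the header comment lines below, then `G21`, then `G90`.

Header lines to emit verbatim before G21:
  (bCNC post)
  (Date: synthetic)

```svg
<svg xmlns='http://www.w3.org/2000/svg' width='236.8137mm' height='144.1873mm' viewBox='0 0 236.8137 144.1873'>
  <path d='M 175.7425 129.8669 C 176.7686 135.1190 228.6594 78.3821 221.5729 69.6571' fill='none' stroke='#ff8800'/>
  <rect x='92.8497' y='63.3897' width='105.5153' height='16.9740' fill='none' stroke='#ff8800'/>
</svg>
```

Since the viewBox matches the mm dimensions, user units are millimetres directly. The only transform is the Y-flip y_m = 144.1873 − y_svg.

Shape 1 is a cubic bezier drawn with `<path>`. Its stroke #ff8800 means score at S495, F2602. After flipping Y the toolpath is (175.7425,14.3204) → (184.3329,20.2855) → (201.6999,39.1839) → (217.5458,60.7030) → (221.5729,74.5302).

Shape 2 is a rectangle drawn with `<rect>`. Its stroke #ff8800 means score at S495, F2602. After flipping Y the toolpath is (92.8497,80.7976) → (198.3650,80.7976) → (198.3650,63.8236) → (92.8497,63.8236) → (92.8497,80.7976), returning to the start.

(bCNC post)
(Date: synthetic)
G21
G90
G0 X175.7425 Y14.3204
M3 S495
G1 X184.3329 Y20.2855 F2602
G1 X201.6999 Y39.1839
G1 X217.5458 Y60.7030
G1 X221.5729 Y74.5302
G0 X92.8497 Y80.7976
M3 S495
G1 X198.3650 Y80.7976 F2602
G1 X198.3650 Y63.8236
G1 X92.8497 Y63.8236
G1 X92.8497 Y80.7976
M5
G0 X0.0000 Y0.0000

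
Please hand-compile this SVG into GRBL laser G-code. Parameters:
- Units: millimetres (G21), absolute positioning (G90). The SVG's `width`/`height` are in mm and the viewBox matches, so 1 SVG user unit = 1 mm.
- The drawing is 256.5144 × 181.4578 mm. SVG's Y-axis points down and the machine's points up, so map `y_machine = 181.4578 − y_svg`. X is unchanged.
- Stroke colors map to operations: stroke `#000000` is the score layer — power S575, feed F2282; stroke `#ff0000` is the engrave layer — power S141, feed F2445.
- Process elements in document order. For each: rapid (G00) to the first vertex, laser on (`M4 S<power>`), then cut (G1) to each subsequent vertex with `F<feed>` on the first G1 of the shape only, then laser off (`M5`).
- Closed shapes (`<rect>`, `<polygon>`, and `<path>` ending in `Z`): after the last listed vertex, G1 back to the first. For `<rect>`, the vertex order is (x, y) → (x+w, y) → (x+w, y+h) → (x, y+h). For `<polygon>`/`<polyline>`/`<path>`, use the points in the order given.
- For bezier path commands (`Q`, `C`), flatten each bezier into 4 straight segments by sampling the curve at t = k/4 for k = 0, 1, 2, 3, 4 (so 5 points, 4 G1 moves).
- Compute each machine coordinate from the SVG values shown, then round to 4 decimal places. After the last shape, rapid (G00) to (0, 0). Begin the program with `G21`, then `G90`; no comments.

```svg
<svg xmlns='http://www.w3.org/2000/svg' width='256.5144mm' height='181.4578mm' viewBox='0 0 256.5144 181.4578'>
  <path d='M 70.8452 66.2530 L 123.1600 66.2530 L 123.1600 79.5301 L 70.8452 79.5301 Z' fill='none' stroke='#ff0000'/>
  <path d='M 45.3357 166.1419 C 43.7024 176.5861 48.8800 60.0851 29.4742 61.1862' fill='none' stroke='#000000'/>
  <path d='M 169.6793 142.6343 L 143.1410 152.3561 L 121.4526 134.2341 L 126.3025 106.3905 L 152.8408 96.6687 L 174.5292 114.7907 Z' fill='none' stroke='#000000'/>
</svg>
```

G21
G90
G00 X70.8452 Y115.2048
M4 S141
G1 X123.1600 Y115.2048 F2445
G1 X123.1600 Y101.9277
G1 X70.8452 Y101.9277
G1 X70.8452 Y115.2048
M5
G00 X45.3357 Y15.3159
M4 S575
G1 X44.8972 Y27.4639 F2282
G1 X44.0696 Y64.2901
G1 X39.9097 Y102.8681
G1 X29.4742 Y120.2716
M5
G00 X169.6793 Y38.8235
M4 S575
G1 X143.1410 Y29.1017 F2282
G1 X121.4526 Y47.2237
G1 X126.3025 Y75.0673
G1 X152.8408 Y84.7891
G1 X174.5292 Y66.6671
G1 X169.6793 Y38.8235
M5
G00 X0.0000 Y0.0000

1 u = 1 mm; y_m = 181.4578 − y.

[1] `<path>` rectangle, #ff0000→engrave S141 F2445: (70.8452,115.2048) → (123.1600,115.2048) → (123.1600,101.9277) → (70.8452,101.9277) → (70.8452,115.2048) (closed)

[2] `<path>` cubic bezier, #000000→score S575 F2282: (45.3357,15.3159) → (44.8972,27.4639) → (44.0696,64.2901) → (39.9097,102.8681) → (29.4742,120.2716)

[3] `<path>` regular polygon, #000000→score S575 F2282: (169.6793,38.8235) → (143.1410,29.1017) → (121.4526,47.2237) → (126.3025,75.0673) → (152.8408,84.7891) → (174.5292,66.6671) → (169.6793,38.8235) (closed)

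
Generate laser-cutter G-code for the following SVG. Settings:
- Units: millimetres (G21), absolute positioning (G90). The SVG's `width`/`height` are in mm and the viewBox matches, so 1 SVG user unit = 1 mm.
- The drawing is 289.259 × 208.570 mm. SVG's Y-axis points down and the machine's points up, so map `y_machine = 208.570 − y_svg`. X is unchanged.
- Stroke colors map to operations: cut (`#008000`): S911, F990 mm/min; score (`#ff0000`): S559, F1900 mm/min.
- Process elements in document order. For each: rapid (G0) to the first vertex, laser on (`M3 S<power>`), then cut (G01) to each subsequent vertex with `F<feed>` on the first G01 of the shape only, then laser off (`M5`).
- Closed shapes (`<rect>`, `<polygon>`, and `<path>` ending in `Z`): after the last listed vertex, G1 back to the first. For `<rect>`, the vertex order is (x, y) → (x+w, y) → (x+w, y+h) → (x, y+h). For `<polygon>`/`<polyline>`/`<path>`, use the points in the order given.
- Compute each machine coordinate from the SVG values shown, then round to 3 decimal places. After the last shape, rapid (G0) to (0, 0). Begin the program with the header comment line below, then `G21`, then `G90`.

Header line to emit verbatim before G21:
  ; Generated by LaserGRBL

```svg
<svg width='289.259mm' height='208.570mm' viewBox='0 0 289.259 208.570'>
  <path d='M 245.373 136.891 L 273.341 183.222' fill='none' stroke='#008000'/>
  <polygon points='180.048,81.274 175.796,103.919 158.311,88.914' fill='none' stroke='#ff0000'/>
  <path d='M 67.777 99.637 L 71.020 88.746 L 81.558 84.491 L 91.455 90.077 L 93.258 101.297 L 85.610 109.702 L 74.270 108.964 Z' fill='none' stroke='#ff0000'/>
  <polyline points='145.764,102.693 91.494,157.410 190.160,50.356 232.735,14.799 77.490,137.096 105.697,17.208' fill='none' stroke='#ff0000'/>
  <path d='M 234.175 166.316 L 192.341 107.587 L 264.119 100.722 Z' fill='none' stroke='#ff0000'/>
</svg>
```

Since the viewBox matches the mm dimensions, user units are millimetres directly. The only transform is the Y-flip y_m = 208.570 − y_svg.

Shape 1 is a line segment drawn with `<path>`. Its stroke #008000 means cut at S911, F990. After flipping Y the toolpath is (245.373,71.679) → (273.341,25.348).

Shape 2 is a regular polygon drawn with `<polygon>`. Its stroke #ff0000 means score at S559, F1900. After flipping Y the toolpath is (180.048,127.296) → (175.796,104.651) → (158.311,119.656) → (180.048,127.296), returning to the start.

Shape 3 is a regular polygon drawn with `<path>`. Its stroke #ff0000 means score at S559, F1900. After flipping Y the toolpath is (67.777,108.933) → (71.020,119.824) → (81.558,124.079) → (91.455,118.493) → (93.258,107.273) → (85.610,98.868) → (74.270,99.606) → (67.777,108.933), returning to the start.

Shape 4 is a open polyline drawn with `<polyline>`. Its stroke #ff0000 means score at S559, F1900. After flipping Y the toolpath is (145.764,105.877) → (91.494,51.160) → (190.160,158.214) → (232.735,193.771) → (77.490,71.474) → (105.697,191.362).

Shape 5 is a regular polygon drawn with `<path>`. Its stroke #ff0000 means score at S559, F1900. After flipping Y the toolpath is (234.175,42.254) → (192.341,100.983) → (264.119,107.848) → (234.175,42.254), returning to the start.

; Generated by LaserGRBL
G21
G90
G0 X245.373 Y71.679
M3 S911
G01 X273.341 Y25.348 F990
M5
G0 X180.048 Y127.296
M3 S559
G01 X175.796 Y104.651 F1900
G01 X158.311 Y119.656
G01 X180.048 Y127.296
M5
G0 X67.777 Y108.933
M3 S559
G01 X71.020 Y119.824 F1900
G01 X81.558 Y124.079
G01 X91.455 Y118.493
G01 X93.258 Y107.273
G01 X85.610 Y98.868
G01 X74.270 Y99.606
G01 X67.777 Y108.933
M5
G0 X145.764 Y105.877
M3 S559
G01 X91.494 Y51.160 F1900
G01 X190.160 Y158.214
G01 X232.735 Y193.771
G01 X77.490 Y71.474
G01 X105.697 Y191.362
M5
G0 X234.175 Y42.254
M3 S559
G01 X192.341 Y100.983 F1900
G01 X264.119 Y107.848
G01 X234.175 Y42.254
M5
G0 X0.000 Y0.000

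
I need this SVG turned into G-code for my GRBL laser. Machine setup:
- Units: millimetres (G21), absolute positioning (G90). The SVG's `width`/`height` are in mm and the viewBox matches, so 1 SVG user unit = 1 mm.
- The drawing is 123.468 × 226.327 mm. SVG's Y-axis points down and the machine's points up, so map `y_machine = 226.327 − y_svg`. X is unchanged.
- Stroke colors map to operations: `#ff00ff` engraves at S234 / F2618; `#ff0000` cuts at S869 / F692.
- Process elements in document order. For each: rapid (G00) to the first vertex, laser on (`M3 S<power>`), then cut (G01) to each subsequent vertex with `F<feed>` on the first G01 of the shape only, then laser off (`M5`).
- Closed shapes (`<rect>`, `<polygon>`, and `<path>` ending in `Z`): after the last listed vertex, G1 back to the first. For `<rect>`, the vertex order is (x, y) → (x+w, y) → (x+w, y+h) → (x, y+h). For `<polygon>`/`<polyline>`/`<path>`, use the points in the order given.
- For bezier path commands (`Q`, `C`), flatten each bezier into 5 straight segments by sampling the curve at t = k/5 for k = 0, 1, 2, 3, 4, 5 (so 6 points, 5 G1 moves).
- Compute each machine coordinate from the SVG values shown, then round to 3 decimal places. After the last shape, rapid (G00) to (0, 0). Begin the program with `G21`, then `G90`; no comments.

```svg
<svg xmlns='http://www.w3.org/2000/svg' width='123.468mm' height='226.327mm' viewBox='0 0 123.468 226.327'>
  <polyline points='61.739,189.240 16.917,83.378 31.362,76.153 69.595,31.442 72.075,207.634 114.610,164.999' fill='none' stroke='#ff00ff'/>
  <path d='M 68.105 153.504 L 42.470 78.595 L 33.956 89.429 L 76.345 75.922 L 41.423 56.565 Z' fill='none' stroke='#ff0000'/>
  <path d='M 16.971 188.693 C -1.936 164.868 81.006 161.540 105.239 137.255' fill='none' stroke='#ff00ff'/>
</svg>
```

viewBox `0 0 123.468 226.327` with mm width/height → 1 unit = 1 mm. Flip: y_m = 226.327 − y_svg.

**Shape 1** — `<polyline>` open polyline, stroke `#ff00ff` → engrave (S234, F2618). Machine vertices: (61.739,37.087) → (16.917,142.949) → (31.362,150.174) → (69.595,194.885) → (72.075,18.693) → (114.610,61.328). Open path.

**Shape 2** — `<path>` closed polygon, stroke `#ff0000` → cut (S869, F692). Machine vertices: (68.105,72.823) → (42.470,147.732) → (33.956,136.898) → (76.345,150.405) → (41.423,169.762) → (68.105,72.823). Closed: final G1 returns to the first vertex.

**Shape 3** — `<path>` cubic bezier, stroke `#ff00ff` → engrave (S234, F2618). Control points (SVG): P0=(16.971,188.693), P1=(-1.936,164.868), P2=(81.006,161.540), P3=(105.239,137.255); sampled at t=k/5. Machine vertices: (16.971,37.634) → (16.564,49.801) → (32.894,59.038) → (58.255,67.336) → (84.939,76.684) → (105.239,89.072). Open path.

G21
G90
G00 X61.739 Y37.087
M3 S234
G01 X16.917 Y142.949 F2618
G01 X31.362 Y150.174
G01 X69.595 Y194.885
G01 X72.075 Y18.693
G01 X114.610 Y61.328
M5
G00 X68.105 Y72.823
M3 S869
G01 X42.470 Y147.732 F692
G01 X33.956 Y136.898
G01 X76.345 Y150.405
G01 X41.423 Y169.762
G01 X68.105 Y72.823
M5
G00 X16.971 Y37.634
M3 S234
G01 X16.564 Y49.801 F2618
G01 X32.894 Y59.038
G01 X58.255 Y67.336
G01 X84.939 Y76.684
G01 X105.239 Y89.072
M5
G00 X0.000 Y0.000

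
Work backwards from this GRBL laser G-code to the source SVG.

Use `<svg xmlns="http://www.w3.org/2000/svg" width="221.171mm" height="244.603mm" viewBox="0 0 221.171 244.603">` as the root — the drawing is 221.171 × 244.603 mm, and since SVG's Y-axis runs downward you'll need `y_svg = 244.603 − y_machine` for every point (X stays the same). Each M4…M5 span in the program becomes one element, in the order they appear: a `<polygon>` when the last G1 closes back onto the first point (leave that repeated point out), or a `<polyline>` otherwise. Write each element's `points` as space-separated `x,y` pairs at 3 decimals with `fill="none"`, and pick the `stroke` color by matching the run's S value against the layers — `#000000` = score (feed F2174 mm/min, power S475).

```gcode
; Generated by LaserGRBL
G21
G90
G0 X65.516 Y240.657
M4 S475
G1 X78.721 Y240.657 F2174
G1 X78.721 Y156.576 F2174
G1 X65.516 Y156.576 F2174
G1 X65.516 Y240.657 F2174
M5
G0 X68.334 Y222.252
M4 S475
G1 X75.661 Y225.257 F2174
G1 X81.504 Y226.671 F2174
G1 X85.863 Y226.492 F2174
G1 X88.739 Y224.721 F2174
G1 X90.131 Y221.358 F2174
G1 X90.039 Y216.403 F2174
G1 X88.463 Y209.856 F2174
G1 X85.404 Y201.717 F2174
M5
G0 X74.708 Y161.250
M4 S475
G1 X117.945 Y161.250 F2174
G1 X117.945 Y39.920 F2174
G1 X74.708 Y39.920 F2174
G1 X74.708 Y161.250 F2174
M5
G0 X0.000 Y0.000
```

<svg xmlns="http://www.w3.org/2000/svg" width="221.171mm" height="244.603mm" viewBox="0 0 221.171 244.603">
  <polygon points="65.516,3.946 78.721,3.946 78.721,88.027 65.516,88.027" fill="none" stroke="#000000"/>
  <polyline points="68.334,22.351 75.661,19.346 81.504,17.932 85.863,18.111 88.739,19.882 90.131,23.245 90.039,28.200 88.463,34.747 85.404,42.886" fill="none" stroke="#000000"/>
  <polygon points="74.708,83.353 117.945,83.353 117.945,204.683 74.708,204.683" fill="none" stroke="#000000"/>
</svg>

Machine Y-up, SVG Y-down with viewBox height 244.603, so y_svg = 244.603 − y_machine; X carries over. Every run uses S475, so all elements get stroke `#000000` (score).

Run 1: The run returns to its start, so emit a `<polygon>` with points (Y-flipped): 65.516,3.946 78.721,3.946 78.721,88.027 65.516,88.027.

Run 2: The run is open, so emit a `<polyline>` with points (Y-flipped): 68.334,22.351 75.661,19.346 81.504,17.932 85.863,18.111 88.739,19.882 90.131,23.245 90.039,28.200 88.463,34.747 85.404,42.886.

Run 3: The run returns to its start, so emit a `<polygon>` with points (Y-flipped): 74.708,83.353 117.945,83.353 117.945,204.683 74.708,204.683.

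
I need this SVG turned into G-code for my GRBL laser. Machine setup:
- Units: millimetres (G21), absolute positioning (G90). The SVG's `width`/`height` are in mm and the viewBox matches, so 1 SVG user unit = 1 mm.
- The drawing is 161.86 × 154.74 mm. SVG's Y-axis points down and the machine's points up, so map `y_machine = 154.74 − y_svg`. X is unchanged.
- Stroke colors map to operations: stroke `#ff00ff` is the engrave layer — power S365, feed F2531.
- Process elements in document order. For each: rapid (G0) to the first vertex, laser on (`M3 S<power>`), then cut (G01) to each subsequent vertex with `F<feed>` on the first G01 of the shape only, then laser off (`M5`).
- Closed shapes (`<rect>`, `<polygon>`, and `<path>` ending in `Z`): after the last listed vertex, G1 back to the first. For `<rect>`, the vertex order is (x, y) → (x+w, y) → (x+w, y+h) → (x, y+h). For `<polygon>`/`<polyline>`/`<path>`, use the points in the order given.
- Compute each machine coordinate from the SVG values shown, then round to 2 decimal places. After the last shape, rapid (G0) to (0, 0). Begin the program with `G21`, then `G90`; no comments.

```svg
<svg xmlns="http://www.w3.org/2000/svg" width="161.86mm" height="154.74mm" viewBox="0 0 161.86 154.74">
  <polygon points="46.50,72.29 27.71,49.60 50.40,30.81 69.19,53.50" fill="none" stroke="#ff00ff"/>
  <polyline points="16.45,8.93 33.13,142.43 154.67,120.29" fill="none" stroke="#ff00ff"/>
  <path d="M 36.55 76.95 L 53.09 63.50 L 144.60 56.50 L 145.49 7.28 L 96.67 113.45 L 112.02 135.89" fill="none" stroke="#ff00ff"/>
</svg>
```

G21
G90
G0 X46.50 Y82.45
M3 S365
G01 X27.71 Y105.14 F2531
G01 X50.40 Y123.93
G01 X69.19 Y101.24
G01 X46.50 Y82.45
M5
G0 X16.45 Y145.81
M3 S365
G01 X33.13 Y12.31 F2531
G01 X154.67 Y34.45
M5
G0 X36.55 Y77.79
M3 S365
G01 X53.09 Y91.24 F2531
G01 X144.60 Y98.24
G01 X145.49 Y147.46
G01 X96.67 Y41.29
G01 X112.02 Y18.85
M5
G0 X0.00 Y0.00

viewBox `0 0 161.86 154.74` with mm width/height → 1 unit = 1 mm. Flip: y_m = 154.74 − y_svg.

**Shape 1** — `<polygon>` regular polygon, stroke `#ff00ff` → engrave (S365, F2531). Machine vertices: (46.50,82.45) → (27.71,105.14) → (50.40,123.93) → (69.19,101.24) → (46.50,82.45). Closed: final G1 returns to the first vertex.

**Shape 2** — `<polyline>` open polyline, stroke `#ff00ff` → engrave (S365, F2531). Machine vertices: (16.45,145.81) → (33.13,12.31) → (154.67,34.45). Open path.

**Shape 3** — `<path>` open polyline, stroke `#ff00ff` → engrave (S365, F2531). Machine vertices: (36.55,77.79) → (53.09,91.24) → (144.60,98.24) → (145.49,147.46) → (96.67,41.29) → (112.02,18.85). Open path.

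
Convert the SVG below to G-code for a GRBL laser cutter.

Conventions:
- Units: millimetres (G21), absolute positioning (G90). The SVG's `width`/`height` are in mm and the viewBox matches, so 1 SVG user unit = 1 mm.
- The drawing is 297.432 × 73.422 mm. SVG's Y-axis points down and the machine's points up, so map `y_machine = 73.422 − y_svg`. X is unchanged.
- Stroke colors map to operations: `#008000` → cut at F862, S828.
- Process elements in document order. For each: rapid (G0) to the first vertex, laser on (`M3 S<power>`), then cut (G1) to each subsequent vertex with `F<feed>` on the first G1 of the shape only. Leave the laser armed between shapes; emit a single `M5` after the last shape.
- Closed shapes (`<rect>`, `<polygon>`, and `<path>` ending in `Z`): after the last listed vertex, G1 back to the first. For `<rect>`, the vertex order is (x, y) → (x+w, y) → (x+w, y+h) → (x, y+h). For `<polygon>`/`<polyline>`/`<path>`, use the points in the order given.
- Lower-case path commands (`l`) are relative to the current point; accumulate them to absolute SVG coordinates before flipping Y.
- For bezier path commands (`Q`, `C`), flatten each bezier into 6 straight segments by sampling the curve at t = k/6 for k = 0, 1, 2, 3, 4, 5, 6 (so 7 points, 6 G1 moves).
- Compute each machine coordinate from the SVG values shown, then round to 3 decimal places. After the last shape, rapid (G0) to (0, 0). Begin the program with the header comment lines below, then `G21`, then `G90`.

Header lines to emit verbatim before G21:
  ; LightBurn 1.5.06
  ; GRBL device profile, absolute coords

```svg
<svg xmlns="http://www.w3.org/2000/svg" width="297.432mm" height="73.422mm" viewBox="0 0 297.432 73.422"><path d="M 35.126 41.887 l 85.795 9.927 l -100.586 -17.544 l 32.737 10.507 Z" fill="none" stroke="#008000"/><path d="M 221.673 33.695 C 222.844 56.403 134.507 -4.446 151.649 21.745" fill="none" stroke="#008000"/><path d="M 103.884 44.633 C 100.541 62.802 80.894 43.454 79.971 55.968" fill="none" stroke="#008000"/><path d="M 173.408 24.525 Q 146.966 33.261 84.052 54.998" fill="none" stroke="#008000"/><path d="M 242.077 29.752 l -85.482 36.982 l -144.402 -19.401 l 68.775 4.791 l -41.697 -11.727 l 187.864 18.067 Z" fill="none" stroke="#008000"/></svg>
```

1 u = 1 mm; y_m = 73.422 − y.

[1] `<path>` closed polygon, #008000→cut S828 F862: (35.126,31.535) → (120.921,21.608) → (20.335,39.152) → (53.072,28.645) → (35.126,31.535) (closed)

[2] `<path>` cubic bezier, #008000→cut S828 F862: (221.673,39.727) → (215.702,34.546) → (200.230,38.553) → (180.672,47.008) → (162.445,55.173) → (150.965,58.309) → (151.649,51.677)

[3] `<path>` cubic bezier, #008000→cut S828 F862: (103.884,28.789) → (101.016,22.510) → (96.404,20.556) → (91.020,21.001) → (85.838,21.917) → (81.831,21.377) → (79.971,17.454)

[4] `<path>` quadratic bezier, #008000→cut S828 F862: (173.408,48.897) → (163.581,45.624) → (151.728,41.628) → (137.848,36.911) → (121.942,31.471) → (104.010,25.309) → (84.052,18.424)

[5] `<path>` closed polygon, #008000→cut S828 F862: (242.077,43.670) → (156.595,6.688) → (12.193,26.089) → (80.968,21.298) → (39.271,33.025) → (227.135,14.958) → (242.077,43.670) (closed)

; LightBurn 1.5.06
; GRBL device profile, absolute coords
G21
G90
G0 X35.126 Y31.535
M3 S828
G1 X120.921 Y21.608 F862
G1 X20.335 Y39.152
G1 X53.072 Y28.645
G1 X35.126 Y31.535
G0 X221.673 Y39.727
M3 S828
G1 X215.702 Y34.546 F862
G1 X200.230 Y38.553
G1 X180.672 Y47.008
G1 X162.445 Y55.173
G1 X150.965 Y58.309
G1 X151.649 Y51.677
G0 X103.884 Y28.789
M3 S828
G1 X101.016 Y22.510 F862
G1 X96.404 Y20.556
G1 X91.020 Y21.001
G1 X85.838 Y21.917
G1 X81.831 Y21.377
G1 X79.971 Y17.454
G0 X173.408 Y48.897
M3 S828
G1 X163.581 Y45.624 F862
G1 X151.728 Y41.628
G1 X137.848 Y36.911
G1 X121.942 Y31.471
G1 X104.010 Y25.309
G1 X84.052 Y18.424
G0 X242.077 Y43.670
M3 S828
G1 X156.595 Y6.688 F862
G1 X12.193 Y26.089
G1 X80.968 Y21.298
G1 X39.271 Y33.025
G1 X227.135 Y14.958
G1 X242.077 Y43.670
M5
G0 X0.000 Y0.000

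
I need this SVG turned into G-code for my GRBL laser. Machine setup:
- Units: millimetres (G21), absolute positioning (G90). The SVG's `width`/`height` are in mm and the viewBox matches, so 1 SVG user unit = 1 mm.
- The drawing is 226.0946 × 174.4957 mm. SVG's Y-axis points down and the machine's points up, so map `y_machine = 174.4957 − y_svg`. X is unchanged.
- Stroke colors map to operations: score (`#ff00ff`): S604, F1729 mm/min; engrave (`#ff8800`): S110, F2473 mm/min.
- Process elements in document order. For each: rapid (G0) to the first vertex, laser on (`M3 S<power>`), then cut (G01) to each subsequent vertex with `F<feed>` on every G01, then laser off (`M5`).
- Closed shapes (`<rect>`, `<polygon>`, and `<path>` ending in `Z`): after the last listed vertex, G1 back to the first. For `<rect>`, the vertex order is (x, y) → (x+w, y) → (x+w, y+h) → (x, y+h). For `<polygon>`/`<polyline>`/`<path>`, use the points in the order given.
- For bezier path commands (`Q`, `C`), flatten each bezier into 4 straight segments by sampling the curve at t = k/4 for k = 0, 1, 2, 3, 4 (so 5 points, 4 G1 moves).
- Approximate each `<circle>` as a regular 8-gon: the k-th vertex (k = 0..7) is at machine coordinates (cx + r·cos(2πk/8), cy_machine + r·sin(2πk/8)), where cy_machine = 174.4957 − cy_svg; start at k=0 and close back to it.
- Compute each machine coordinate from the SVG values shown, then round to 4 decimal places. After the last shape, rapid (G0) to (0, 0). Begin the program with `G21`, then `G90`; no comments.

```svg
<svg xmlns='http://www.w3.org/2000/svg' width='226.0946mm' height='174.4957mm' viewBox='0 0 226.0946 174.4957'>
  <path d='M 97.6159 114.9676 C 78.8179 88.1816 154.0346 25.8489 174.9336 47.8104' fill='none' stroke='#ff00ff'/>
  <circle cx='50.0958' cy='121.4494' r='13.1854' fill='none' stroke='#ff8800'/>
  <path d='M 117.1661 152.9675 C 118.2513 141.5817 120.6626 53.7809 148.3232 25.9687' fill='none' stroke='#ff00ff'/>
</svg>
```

G21
G90
G0 X97.6159 Y59.5281
M3 S604
G01 X98.8275 Y84.4101 F1729
G01 X121.3884 Y111.3870 F1729
G01 X151.3925 Y129.2238 F1729
G01 X174.9336 Y126.6853 F1729
M5
G0 X63.2812 Y53.0463
M3 S110
G01 X59.4193 Y62.3698 F2473
G01 X50.0958 Y66.2317 F2473
G01 X40.7723 Y62.3698 F2473
G01 X36.9104 Y53.0463 F2473
G01 X40.7723 Y43.7228 F2473
G01 X50.0958 Y39.8609 F2473
G01 X59.4193 Y43.7228 F2473
G01 X63.2812 Y53.0463 F2473
M5
G0 X117.1661 Y21.5282
M3 S604
G01 X118.6024 Y42.2641 F1729
G01 X122.7789 Y78.8677 F1729
G01 X131.9382 Y118.5513 F1729
G01 X148.3232 Y148.5270 F1729
M5
G0 X0.0000 Y0.0000

Since the viewBox matches the mm dimensions, user units are millimetres directly. The only transform is the Y-flip y_m = 174.4957 − y_svg.

Shape 1 is a cubic bezier drawn with `<path>`. Its stroke #ff00ff means score at S604, F1729. After flipping Y the toolpath is (97.6159,59.5281) → (98.8275,84.4101) → (121.3884,111.3870) → (151.3925,129.2238) → (174.9336,126.6853).

Shape 2 is a circle drawn with `<circle>`. Its stroke #ff8800 means engrave at S110, F2473. After flipping Y the toolpath is (63.2812,53.0463) → (59.4193,62.3698) → (50.0958,66.2317) → (40.7723,62.3698) → (36.9104,53.0463) → (40.7723,43.7228) → (50.0958,39.8609) → (59.4193,43.7228) → (63.2812,53.0463), returning to the start.

Shape 3 is a cubic bezier drawn with `<path>`. Its stroke #ff00ff means score at S604, F1729. After flipping Y the toolpath is (117.1661,21.5282) → (118.6024,42.2641) → (122.7789,78.8677) → (131.9382,118.5513) → (148.3232,148.5270).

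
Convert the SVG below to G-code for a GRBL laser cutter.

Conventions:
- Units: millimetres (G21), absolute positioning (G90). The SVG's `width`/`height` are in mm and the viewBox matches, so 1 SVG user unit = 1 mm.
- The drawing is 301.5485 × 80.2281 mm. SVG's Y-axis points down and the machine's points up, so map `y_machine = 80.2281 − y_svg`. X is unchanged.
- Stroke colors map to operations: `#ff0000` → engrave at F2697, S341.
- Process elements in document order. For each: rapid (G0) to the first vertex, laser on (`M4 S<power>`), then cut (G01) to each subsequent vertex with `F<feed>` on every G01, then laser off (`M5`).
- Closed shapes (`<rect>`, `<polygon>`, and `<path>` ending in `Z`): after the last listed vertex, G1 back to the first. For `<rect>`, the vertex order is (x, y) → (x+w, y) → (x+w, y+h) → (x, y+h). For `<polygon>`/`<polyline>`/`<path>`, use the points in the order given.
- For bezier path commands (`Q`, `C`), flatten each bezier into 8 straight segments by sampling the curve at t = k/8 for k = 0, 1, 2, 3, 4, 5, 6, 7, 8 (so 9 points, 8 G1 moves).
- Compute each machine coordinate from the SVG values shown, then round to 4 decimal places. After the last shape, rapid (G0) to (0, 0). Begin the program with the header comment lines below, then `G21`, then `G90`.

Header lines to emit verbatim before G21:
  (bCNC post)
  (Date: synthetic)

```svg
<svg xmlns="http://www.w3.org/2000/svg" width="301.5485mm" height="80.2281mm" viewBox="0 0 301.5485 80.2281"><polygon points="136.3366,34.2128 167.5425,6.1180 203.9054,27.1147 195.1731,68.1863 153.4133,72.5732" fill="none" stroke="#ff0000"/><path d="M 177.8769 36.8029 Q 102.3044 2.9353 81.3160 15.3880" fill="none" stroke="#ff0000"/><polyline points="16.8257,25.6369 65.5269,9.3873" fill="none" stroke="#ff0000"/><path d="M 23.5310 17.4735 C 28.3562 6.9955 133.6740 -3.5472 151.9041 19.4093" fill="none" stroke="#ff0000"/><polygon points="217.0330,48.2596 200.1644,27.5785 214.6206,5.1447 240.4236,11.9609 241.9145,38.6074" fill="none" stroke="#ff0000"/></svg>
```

(bCNC post)
(Date: synthetic)
G21
G90
G0 X136.3366 Y46.0153
M4 S341
G01 X167.5425 Y74.1101 F2697
G01 X203.9054 Y53.1134 F2697
G01 X195.1731 Y12.0418 F2697
G01 X153.4133 Y7.6549 F2697
G01 X136.3366 Y46.0153 F2697
M5
G0 X177.8769 Y43.4252
M4 S341
G01 X159.8367 Y51.1683 F2697
G01 X143.5022 Y57.4640 F2697
G01 X128.8734 Y62.3121 F2697
G01 X115.9504 Y65.7127 F2697
G01 X104.7332 Y67.6658 F2697
G01 X95.2217 Y68.1714 F2697
G01 X87.4160 Y67.2295 F2697
G01 X81.3160 Y64.8401 F2697
M5
G0 X16.8257 Y54.5912
M4 S341
G01 X65.5269 Y70.8408 F2697
M5
G0 X23.5310 Y62.7546
M4 S341
G01 X29.6847 Y66.6213 F2697
G01 X43.0613 Y70.1008 F2697
G01 X61.4627 Y72.7997 F2697
G01 X82.6907 Y74.3246 F2697
G01 X104.5470 Y74.2824 F2697
G01 X124.8335 Y72.2795 F2697
G01 X141.3519 Y67.9228 F2697
G01 X151.9041 Y60.8188 F2697
M5
G0 X217.0330 Y31.9685
M4 S341
G01 X200.1644 Y52.6496 F2697
G01 X214.6206 Y75.0834 F2697
G01 X240.4236 Y68.2672 F2697
G01 X241.9145 Y41.6207 F2697
G01 X217.0330 Y31.9685 F2697
M5
G0 X0.0000 Y0.0000

Since the viewBox matches the mm dimensions, user units are millimetres directly. The only transform is the Y-flip y_m = 80.2281 − y_svg.

Shape 1 is a regular polygon drawn with `<polygon>`. Its stroke #ff0000 means engrave at S341, F2697. After flipping Y the toolpath is (136.3366,46.0153) → (167.5425,74.1101) → (203.9054,53.1134) → (195.1731,12.0418) → (153.4133,7.6549) → (136.3366,46.0153), returning to the start.

Shape 2 is a quadratic bezier drawn with `<path>`. Its stroke #ff0000 means engrave at S341, F2697. After flipping Y the toolpath is (177.8769,43.4252) → (159.8367,51.1683) → (143.5022,57.4640) → (128.8734,62.3121) → (115.9504,65.7127) → (104.7332,67.6658) → (95.2217,68.1714) → (87.4160,67.2295) → (81.3160,64.8401).

Shape 3 is a line segment drawn with `<polyline>`. Its stroke #ff0000 means engrave at S341, F2697. After flipping Y the toolpath is (16.8257,54.5912) → (65.5269,70.8408).

Shape 4 is a cubic bezier drawn with `<path>`. Its stroke #ff0000 means engrave at S341, F2697. After flipping Y the toolpath is (23.5310,62.7546) → (29.6847,66.6213) → (43.0613,70.1008) → (61.4627,72.7997) → (82.6907,74.3246) → (104.5470,74.2824) → (124.8335,72.2795) → (141.3519,67.9228) → (151.9041,60.8188).

Shape 5 is a regular polygon drawn with `<polygon>`. Its stroke #ff0000 means engrave at S341, F2697. After flipping Y the toolpath is (217.0330,31.9685) → (200.1644,52.6496) → (214.6206,75.0834) → (240.4236,68.2672) → (241.9145,41.6207) → (217.0330,31.9685), returning to the start.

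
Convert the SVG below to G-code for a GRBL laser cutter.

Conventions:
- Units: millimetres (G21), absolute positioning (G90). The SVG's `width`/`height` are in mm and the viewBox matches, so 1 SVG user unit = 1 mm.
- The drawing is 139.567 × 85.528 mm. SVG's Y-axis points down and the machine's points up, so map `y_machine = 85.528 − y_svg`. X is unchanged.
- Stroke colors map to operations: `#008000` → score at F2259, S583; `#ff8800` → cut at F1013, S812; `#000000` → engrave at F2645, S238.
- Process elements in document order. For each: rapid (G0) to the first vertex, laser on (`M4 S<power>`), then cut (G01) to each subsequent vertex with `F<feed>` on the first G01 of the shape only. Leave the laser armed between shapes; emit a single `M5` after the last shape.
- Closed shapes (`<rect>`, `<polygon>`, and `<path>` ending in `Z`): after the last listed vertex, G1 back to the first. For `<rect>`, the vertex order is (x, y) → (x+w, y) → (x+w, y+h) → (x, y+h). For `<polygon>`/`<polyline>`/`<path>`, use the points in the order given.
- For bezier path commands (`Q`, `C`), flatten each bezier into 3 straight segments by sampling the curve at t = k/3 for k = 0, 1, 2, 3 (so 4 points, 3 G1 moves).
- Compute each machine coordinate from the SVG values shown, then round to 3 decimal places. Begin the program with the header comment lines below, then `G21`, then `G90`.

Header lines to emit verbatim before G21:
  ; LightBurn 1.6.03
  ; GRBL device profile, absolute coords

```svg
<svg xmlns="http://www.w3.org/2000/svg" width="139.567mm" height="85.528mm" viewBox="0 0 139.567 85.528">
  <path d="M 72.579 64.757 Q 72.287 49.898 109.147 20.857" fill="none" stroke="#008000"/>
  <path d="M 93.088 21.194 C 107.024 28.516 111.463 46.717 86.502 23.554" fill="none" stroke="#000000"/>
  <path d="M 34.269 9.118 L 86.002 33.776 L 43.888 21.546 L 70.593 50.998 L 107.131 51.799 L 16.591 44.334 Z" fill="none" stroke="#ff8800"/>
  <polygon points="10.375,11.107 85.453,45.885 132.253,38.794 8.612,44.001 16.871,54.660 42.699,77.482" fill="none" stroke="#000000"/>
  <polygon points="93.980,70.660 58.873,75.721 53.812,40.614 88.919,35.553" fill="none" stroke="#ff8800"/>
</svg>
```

; LightBurn 1.6.03
; GRBL device profile, absolute coords
G21
G90
G0 X72.579 Y20.771
M4 S583
G01 X76.512 Y32.253 F2259
G01 X88.702 Y46.886
G01 X109.147 Y64.671
G0 X93.088 Y64.334
M4 S238
G01 X103.121 Y55.321 F2645
G01 X102.400 Y50.664
G01 X86.502 Y61.974
G0 X34.269 Y76.410
M4 S812
G01 X86.002 Y51.752 F1013
G01 X43.888 Y63.982
G01 X70.593 Y34.530
G01 X107.131 Y33.729
G01 X16.591 Y41.194
G01 X34.269 Y76.410
G0 X10.375 Y74.421
M4 S238
G01 X85.453 Y39.643 F2645
G01 X132.253 Y46.734
G01 X8.612 Y41.527
G01 X16.871 Y30.868
G01 X42.699 Y8.046
G01 X10.375 Y74.421
G0 X93.980 Y14.868
M4 S812
G01 X58.873 Y9.807 F1013
G01 X53.812 Y44.914
G01 X88.919 Y49.975
G01 X93.980 Y14.868
M5

viewBox `0 0 139.567 85.528` with mm width/height → 1 unit = 1 mm. Flip: y_m = 85.528 − y_svg.

**Shape 1** — `<path>` quadratic bezier, stroke `#008000` → score (S583, F2259). Control points (SVG): P0=(72.579,64.757), P1=(72.287,49.898), P2=(109.147,20.857); sampled at t=k/3. Machine vertices: (72.579,20.771) → (76.512,32.253) → (88.702,46.886) → (109.147,64.671). Open path.

**Shape 2** — `<path>` cubic bezier, stroke `#000000` → engrave (S238, F2645). Control points (SVG): P0=(93.088,21.194), P1=(107.024,28.516), P2=(111.463,46.717), P3=(86.502,23.554); sampled at t=k/3. Machine vertices: (93.088,64.334) → (103.121,55.321) → (102.400,50.664) → (86.502,61.974). Open path.

**Shape 3** — `<path>` closed polygon, stroke `#ff8800` → cut (S812, F1013). Machine vertices: (34.269,76.410) → (86.002,51.752) → (43.888,63.982) → (70.593,34.530) → (107.131,33.729) → (16.591,41.194) → (34.269,76.410). Closed: final G1 returns to the first vertex.

**Shape 4** — `<polygon>` closed polygon, stroke `#000000` → engrave (S238, F2645). Machine vertices: (10.375,74.421) → (85.453,39.643) → (132.253,46.734) → (8.612,41.527) → (16.871,30.868) → (42.699,8.046) → (10.375,74.421). Closed: final G1 returns to the first vertex.

**Shape 5** — `<polygon>` regular polygon, stroke `#ff8800` → cut (S812, F1013). Machine vertices: (93.980,14.868) → (58.873,9.807) → (53.812,44.914) → (88.919,49.975) → (93.980,14.868). Closed: final G1 returns to the first vertex.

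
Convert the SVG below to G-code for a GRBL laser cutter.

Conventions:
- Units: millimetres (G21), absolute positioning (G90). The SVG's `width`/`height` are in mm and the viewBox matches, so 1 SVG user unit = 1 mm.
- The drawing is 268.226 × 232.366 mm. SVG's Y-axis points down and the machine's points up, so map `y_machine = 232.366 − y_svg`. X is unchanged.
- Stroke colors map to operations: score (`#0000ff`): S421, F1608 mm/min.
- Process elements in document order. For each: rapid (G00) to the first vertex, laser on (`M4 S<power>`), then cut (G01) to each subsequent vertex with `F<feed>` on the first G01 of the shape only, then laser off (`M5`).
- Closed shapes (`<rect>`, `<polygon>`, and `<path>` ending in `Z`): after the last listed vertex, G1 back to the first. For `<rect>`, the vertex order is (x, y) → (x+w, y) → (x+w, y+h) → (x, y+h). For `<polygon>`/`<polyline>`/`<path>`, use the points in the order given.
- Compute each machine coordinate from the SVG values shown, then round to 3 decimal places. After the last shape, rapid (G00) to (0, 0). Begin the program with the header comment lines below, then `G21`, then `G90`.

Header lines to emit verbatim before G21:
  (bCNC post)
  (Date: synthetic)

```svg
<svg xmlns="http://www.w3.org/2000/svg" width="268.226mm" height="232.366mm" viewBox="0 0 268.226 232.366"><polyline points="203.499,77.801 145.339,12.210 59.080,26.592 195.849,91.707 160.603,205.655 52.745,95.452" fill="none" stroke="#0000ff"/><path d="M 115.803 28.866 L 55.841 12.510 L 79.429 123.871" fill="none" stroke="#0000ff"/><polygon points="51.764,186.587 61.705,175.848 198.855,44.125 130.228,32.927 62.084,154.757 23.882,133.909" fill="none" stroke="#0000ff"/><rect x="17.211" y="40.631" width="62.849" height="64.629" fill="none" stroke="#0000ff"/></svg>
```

Since the viewBox matches the mm dimensions, user units are millimetres directly. The only transform is the Y-flip y_m = 232.366 − y_svg.

Shape 1 is a open polyline drawn with `<polyline>`. Its stroke #0000ff means score at S421, F1608. After flipping Y the toolpath is (203.499,154.565) → (145.339,220.156) → (59.080,205.774) → (195.849,140.659) → (160.603,26.711) → (52.745,136.914).

Shape 2 is a open polyline drawn with `<path>`. Its stroke #0000ff means score at S421, F1608. After flipping Y the toolpath is (115.803,203.500) → (55.841,219.856) → (79.429,108.495).

Shape 3 is a closed polygon drawn with `<polygon>`. Its stroke #0000ff means score at S421, F1608. After flipping Y the toolpath is (51.764,45.779) → (61.705,56.518) → (198.855,188.241) → (130.228,199.439) → (62.084,77.609) → (23.882,98.457) → (51.764,45.779), returning to the start.

Shape 4 is a rectangle drawn with `<rect>`. Its stroke #0000ff means score at S421, F1608. After flipping Y the toolpath is (17.211,191.735) → (80.060,191.735) → (80.060,127.106) → (17.211,127.106) → (17.211,191.735), returning to the start.

(bCNC post)
(Date: synthetic)
G21
G90
G00 X203.499 Y154.565
M4 S421
G01 X145.339 Y220.156 F1608
G01 X59.080 Y205.774
G01 X195.849 Y140.659
G01 X160.603 Y26.711
G01 X52.745 Y136.914
M5
G00 X115.803 Y203.500
M4 S421
G01 X55.841 Y219.856 F1608
G01 X79.429 Y108.495
M5
G00 X51.764 Y45.779
M4 S421
G01 X61.705 Y56.518 F1608
G01 X198.855 Y188.241
G01 X130.228 Y199.439
G01 X62.084 Y77.609
G01 X23.882 Y98.457
G01 X51.764 Y45.779
M5
G00 X17.211 Y191.735
M4 S421
G01 X80.060 Y191.735 F1608
G01 X80.060 Y127.106
G01 X17.211 Y127.106
G01 X17.211 Y191.735
M5
G00 X0.000 Y0.000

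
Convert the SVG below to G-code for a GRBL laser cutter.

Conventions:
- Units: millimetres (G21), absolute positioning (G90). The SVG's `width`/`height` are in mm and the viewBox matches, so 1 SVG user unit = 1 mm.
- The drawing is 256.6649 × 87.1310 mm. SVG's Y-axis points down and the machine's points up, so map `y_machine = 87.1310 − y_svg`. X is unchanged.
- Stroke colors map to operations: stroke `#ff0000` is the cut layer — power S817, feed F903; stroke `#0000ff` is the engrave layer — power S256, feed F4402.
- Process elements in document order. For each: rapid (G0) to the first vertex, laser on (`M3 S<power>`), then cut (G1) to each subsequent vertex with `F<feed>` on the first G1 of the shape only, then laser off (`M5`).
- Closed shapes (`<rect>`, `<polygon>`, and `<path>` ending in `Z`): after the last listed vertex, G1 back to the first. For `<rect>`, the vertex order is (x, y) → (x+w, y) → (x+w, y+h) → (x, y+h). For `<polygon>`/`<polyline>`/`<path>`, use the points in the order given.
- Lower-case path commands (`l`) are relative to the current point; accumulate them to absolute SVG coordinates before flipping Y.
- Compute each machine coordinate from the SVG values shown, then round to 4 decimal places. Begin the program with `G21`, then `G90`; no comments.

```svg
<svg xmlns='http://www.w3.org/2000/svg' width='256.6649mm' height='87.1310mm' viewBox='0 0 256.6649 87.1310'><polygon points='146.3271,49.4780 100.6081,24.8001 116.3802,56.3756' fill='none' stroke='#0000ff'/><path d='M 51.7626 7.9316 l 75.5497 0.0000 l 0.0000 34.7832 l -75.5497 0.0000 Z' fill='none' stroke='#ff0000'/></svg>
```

G21
G90
G0 X146.3271 Y37.6530
M3 S256
G1 X100.6081 Y62.3309 F4402
G1 X116.3802 Y30.7554
G1 X146.3271 Y37.6530
M5
G0 X51.7626 Y79.1994
M3 S817
G1 X127.3123 Y79.1994 F903
G1 X127.3123 Y44.4162
G1 X51.7626 Y44.4162
G1 X51.7626 Y79.1994
M5

Since the viewBox matches the mm dimensions, user units are millimetres directly. The only transform is the Y-flip y_m = 87.1310 − y_svg.

Shape 1 is a closed polygon drawn with `<polygon>`. Its stroke #0000ff means engrave at S256, F4402. After flipping Y the toolpath is (146.3271,37.6530) → (100.6081,62.3309) → (116.3802,30.7554) → (146.3271,37.6530), returning to the start.

Shape 2 is a rectangle drawn with `<path>`. Its stroke #ff0000 means cut at S817, F903. After flipping Y the toolpath is (51.7626,79.1994) → (127.3123,79.1994) → (127.3123,44.4162) → (51.7626,44.4162) → (51.7626,79.1994), returning to the start.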